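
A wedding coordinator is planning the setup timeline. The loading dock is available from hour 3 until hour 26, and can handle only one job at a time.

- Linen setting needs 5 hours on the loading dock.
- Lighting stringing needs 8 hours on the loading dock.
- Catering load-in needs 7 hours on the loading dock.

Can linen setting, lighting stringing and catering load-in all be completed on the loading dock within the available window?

The loading dock window is 26 − 3 = 23 hours.
Running back to back, the jobs need 5 + 8 + 7 = 20 hours on the loading dock.
Since 20 ≤ 23, they fit within the window.

Yes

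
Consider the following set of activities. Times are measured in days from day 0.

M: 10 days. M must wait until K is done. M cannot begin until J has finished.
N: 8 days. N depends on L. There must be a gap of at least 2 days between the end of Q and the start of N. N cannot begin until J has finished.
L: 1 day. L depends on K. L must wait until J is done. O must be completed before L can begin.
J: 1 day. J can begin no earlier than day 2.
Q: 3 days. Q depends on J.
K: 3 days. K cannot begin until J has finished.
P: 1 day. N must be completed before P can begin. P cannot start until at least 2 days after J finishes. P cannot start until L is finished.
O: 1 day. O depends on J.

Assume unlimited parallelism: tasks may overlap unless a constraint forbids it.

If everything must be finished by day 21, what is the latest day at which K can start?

8

P has no dependents, so it just needs to finish by day 21. Starting by 21 − 1 = day 20 achieves that.
N must finish before P (must start by day 20). With an 8-day duration, N must start by 20 − 8 = day 12.
L must finish in time for N (must start by day 12); P (must start by day 20). The tightest is day 12, so L must start by 12 − 1 = day 11.
Nothing follows M; the deadline of day 21 is its only limit. It must start by 21 − 10 = day 11.
K has several dependents: L (must start by day 11); M (must start by day 11). The earliest of those limits is day 11, so K must start by 11 − 3 = day 8.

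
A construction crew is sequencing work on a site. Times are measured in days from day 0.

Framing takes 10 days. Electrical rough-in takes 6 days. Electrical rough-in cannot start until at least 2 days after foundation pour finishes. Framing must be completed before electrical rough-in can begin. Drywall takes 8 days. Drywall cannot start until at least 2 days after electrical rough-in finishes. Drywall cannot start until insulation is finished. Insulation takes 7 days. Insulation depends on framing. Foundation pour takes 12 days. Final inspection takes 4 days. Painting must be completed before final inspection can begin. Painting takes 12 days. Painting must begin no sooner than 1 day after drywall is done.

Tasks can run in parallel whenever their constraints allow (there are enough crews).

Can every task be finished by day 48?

Framing can start immediately at day 0; it finishes at day 10.
Insulation waits on framing (finishes day 10), so it starts at day 10 and finishes at 10 + 7 = day 17.
Foundation pour has no prerequisites, so it starts at day 0 and finishes at day 12.
Electrical rough-in has to wait for foundation pour (finishes day 12, plus 2-day gap → day 14); framing (finishes day 10). The latest of these is day 14, so electrical rough-in runs day 14 to 14 + 6 = day 20.
Drywall needs all of electrical rough-in (finishes day 20, plus 2-day gap → day 22); insulation (finishes day 17). That puts its earliest start at day 22; it finishes at 22 + 8 = day 30.
After drywall (finishes day 30, plus 1-day gap → day 31), painting can start at day 31 and finishes at day 43.
Final inspection cannot begin until painting (finishes day 43). It runs from day 43 to 43 + 4 = day 47.
Every task is finished by day 47, which is no later than the deadline of 48, so the schedule is feasible.

Yes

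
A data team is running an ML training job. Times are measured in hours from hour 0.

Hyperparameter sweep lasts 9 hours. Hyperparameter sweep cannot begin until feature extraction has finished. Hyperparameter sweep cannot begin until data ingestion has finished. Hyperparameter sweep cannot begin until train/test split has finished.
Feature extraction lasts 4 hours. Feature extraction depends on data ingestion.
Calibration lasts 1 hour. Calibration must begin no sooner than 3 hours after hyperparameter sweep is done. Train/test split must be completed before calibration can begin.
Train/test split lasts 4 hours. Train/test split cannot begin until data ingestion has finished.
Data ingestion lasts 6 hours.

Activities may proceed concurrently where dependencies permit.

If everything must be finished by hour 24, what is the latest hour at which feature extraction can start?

7

Calibration has no dependents, so it just needs to finish by hour 24. Starting by 24 − 1 = hour 23 achieves that.
Hyperparameter sweep feeds into calibration (must start by hour 23, minus 3-hour gap → hour 20); so hyperparameter sweep must finish by hour 20 and therefore start by hour 11.
Feature extraction has to be done before hyperparameter sweep (must start by hour 11). That means finishing by hour 11, i.e. starting by 11 − 4 = hour 7.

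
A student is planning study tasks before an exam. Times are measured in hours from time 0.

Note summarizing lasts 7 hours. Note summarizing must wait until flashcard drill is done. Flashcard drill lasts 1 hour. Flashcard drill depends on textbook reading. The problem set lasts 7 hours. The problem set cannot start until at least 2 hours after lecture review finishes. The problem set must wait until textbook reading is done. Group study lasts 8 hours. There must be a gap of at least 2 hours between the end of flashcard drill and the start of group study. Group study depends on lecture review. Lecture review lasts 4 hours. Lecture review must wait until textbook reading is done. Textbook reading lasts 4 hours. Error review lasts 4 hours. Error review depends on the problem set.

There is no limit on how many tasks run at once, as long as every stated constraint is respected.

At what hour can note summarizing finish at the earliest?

Textbook reading can start immediately at hour 0; it finishes at hour 4.
After textbook reading (finishes hour 4), flashcard drill can start at hour 4 and finishes at hour 5.
Note summarizing cannot begin until flashcard drill (finishes hour 5). It runs from hour 5 to 5 + 7 = hour 12.

12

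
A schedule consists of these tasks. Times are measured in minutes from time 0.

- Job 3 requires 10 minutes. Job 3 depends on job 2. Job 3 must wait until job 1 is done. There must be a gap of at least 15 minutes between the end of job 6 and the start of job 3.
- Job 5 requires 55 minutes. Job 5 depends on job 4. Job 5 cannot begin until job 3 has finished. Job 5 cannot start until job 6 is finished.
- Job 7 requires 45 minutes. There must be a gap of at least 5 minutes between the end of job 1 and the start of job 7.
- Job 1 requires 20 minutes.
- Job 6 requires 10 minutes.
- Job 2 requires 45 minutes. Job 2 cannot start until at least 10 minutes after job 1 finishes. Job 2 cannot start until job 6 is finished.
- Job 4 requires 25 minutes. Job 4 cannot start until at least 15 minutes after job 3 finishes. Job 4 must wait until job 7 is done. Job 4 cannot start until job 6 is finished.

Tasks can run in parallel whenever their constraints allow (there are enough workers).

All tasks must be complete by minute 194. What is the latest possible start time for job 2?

44

Job 5 must finish by minute 194; it takes 55 minutes, so it must start by 194 − 55 = minute 139.
Job 4 must finish before job 5 (must start by minute 139). With a 25-minute duration, job 4 must start by 139 − 25 = minute 114.
Job 3 must finish in time for job 4 (must start by minute 114, minus 15-minute gap → minute 99); job 5 (must start by minute 139). The tightest is minute 99, so job 3 must start by 99 − 10 = minute 89.
Job 2 feeds into job 3 (must start by minute 89); so job 2 must finish by minute 89 and therefore start by minute 44.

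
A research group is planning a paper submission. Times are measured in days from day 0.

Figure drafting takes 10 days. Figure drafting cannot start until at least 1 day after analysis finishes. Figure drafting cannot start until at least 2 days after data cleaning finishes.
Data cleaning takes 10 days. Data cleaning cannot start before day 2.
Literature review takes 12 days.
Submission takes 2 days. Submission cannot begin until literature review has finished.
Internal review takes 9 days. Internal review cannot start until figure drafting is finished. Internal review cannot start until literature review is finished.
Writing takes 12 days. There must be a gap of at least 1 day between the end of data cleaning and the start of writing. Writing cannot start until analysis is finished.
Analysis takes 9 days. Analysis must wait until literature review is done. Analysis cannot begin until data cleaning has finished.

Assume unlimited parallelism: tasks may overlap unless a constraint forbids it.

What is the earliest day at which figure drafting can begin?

Data cleaning waits on its own release at day 2, so it starts at day 2 and finishes at 2 + 10 = day 12.
Nothing blocks literature review, so it runs from day 0 to day 12.
Analysis has to wait for literature review (finishes day 12); data cleaning (finishes day 12). The latest of these is day 12, so analysis runs day 12 to 12 + 9 = day 21.
Figure drafting waits on analysis (finishes day 21, plus 1-day gap → day 22); data cleaning (finishes day 12, plus 2-day gap → day 14). The latest of these is day 22, which is the earliest figure drafting can start.

22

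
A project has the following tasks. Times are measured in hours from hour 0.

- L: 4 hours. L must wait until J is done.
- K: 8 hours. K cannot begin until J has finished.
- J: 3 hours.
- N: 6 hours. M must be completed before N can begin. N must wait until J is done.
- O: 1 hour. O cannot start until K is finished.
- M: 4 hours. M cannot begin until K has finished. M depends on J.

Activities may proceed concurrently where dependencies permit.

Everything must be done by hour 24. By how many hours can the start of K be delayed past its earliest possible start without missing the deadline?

3

J has no prerequisites, so it starts at hour 0 and finishes at hour 3.
K waits on J (finishes hour 3), so it starts at hour 3 and finishes at 3 + 8 = hour 11.

Working backward from the deadline:
N must finish by hour 24; it takes 6 hours, so it must start by 24 − 6 = hour 18.
Since N (must start by hour 18) depends on it, M must finish by hour 18. Backing off its 4-hour duration gives a latest start of hour 14.
Nothing follows O; the deadline of hour 24 is its only limit. It must start by 24 − 1 = hour 23.
K must finish in time for M (must start by hour 14); O (must start by hour 23). The tightest is hour 14, so K must start by 14 − 8 = hour 6.
So K can start as early as hour 3 and as late as hour 6, giving 6 − 3 = 3 hours of slack.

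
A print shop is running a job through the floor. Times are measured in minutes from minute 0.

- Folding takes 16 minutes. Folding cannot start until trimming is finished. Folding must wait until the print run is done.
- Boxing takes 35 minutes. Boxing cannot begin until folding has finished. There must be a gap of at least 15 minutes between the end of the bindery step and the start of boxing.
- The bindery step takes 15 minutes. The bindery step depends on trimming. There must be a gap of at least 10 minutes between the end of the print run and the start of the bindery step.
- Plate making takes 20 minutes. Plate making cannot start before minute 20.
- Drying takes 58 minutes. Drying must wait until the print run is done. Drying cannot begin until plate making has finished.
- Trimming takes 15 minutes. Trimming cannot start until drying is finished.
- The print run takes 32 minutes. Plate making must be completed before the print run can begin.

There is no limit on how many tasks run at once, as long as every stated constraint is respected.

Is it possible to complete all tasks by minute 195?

No

Plate making waits on its own release at minute 20, so it starts at minute 20 and finishes at 20 + 20 = minute 40.
After plate making (finishes minute 40), the print run can start at minute 40 and finishes at minute 72.
Drying cannot start until the print run (finishes minute 72); plate making (finishes minute 40). The controlling bound is minute 72, so drying finishes at 72 + 58 = minute 130.
Trimming cannot begin until drying (finishes minute 130). It runs from minute 130 to 130 + 15 = minute 145.
The bindery step needs all of trimming (finishes minute 145); the print run (finishes minute 72, plus 10-minute gap → minute 82). That puts its earliest start at minute 145; it finishes at 145 + 15 = minute 160.
For folding: trimming (finishes minute 145); the print run (finishes minute 72). Taking the maximum gives a start of minute 145, and it finishes at 145 + 16 = minute 161.
Boxing cannot start until folding (finishes minute 161); the bindery step (finishes minute 160, plus 15-minute gap → minute 175). The controlling bound is minute 175, so boxing finishes at 175 + 35 = minute 210.
The earliest everything can be done is minute 210, which is after the deadline of 195, so it is not possible.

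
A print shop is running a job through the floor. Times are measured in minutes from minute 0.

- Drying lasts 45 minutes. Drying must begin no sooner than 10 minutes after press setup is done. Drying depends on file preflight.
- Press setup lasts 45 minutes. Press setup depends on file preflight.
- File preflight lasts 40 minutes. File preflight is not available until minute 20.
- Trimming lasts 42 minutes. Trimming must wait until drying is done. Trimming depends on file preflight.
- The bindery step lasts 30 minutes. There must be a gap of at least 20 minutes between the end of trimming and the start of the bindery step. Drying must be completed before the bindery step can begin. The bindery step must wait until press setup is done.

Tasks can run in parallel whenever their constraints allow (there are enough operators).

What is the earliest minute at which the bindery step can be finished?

252

File preflight waits on its own release at minute 20, so it starts at minute 20 and finishes at 20 + 40 = minute 60.
Press setup cannot begin until file preflight (finishes minute 60). It runs from minute 60 to 60 + 45 = minute 105.
Drying has to wait for press setup (finishes minute 105, plus 10-minute gap → minute 115); file preflight (finishes minute 60). The latest of these is minute 115, so drying runs minute 115 to 115 + 45 = minute 160.
Trimming has to wait for drying (finishes minute 160); file preflight (finishes minute 60). The latest of these is minute 160, so trimming runs minute 160 to 160 + 42 = minute 202.
The bindery step needs all of trimming (finishes minute 202, plus 20-minute gap → minute 222); drying (finishes minute 160); press setup (finishes minute 105). That puts its earliest start at minute 222; it finishes at 222 + 30 = minute 252.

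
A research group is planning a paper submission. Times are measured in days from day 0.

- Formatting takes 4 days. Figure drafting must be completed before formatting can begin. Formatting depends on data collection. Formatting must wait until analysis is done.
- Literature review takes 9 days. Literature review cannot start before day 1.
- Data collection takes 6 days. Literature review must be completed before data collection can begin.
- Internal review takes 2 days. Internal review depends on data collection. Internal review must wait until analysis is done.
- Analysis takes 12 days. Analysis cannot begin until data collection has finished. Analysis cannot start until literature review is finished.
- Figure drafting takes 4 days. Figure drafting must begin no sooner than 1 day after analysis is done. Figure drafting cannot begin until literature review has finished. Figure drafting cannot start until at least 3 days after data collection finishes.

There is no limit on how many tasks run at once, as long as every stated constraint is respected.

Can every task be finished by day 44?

Literature review waits on its own release at day 1, so it starts at day 1 and finishes at 1 + 9 = day 10.
Data collection waits on literature review (finishes day 10), so it starts at day 10 and finishes at 10 + 6 = day 16.
Analysis needs all of data collection (finishes day 16); literature review (finishes day 10). That puts its earliest start at day 16; it finishes at 16 + 12 = day 28.
Internal review needs all of data collection (finishes day 16); analysis (finishes day 28). That puts its earliest start at day 28; it finishes at 28 + 2 = day 30.
Figure drafting cannot start until analysis (finishes day 28, plus 1-day gap → day 29); literature review (finishes day 10); data collection (finishes day 16, plus 3-day gap → day 19). The controlling bound is day 29, so figure drafting finishes at 29 + 4 = day 33.
Formatting cannot start until figure drafting (finishes day 33); data collection (finishes day 16); analysis (finishes day 28). The controlling bound is day 33, so formatting finishes at 33 + 4 = day 37.
Every task is finished by day 37, which is no later than the deadline of 44, so the schedule is feasible.

Yes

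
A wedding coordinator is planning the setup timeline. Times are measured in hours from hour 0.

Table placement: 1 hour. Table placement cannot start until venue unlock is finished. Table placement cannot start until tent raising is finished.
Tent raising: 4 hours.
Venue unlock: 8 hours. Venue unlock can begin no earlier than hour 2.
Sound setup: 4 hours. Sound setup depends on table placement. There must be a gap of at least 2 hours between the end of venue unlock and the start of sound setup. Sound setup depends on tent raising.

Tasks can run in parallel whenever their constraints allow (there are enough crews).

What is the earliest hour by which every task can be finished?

16

Nothing blocks tent raising, so it runs from hour 0 to hour 4.
Venue unlock waits on its own release at hour 2, so it starts at hour 2 and finishes at 2 + 8 = hour 10.
For table placement: venue unlock (finishes hour 10); tent raising (finishes hour 4). Taking the maximum gives a start of hour 10, and it finishes at 10 + 1 = hour 11.
Sound setup has to wait for table placement (finishes hour 11); venue unlock (finishes hour 10, plus 2-hour gap → hour 12); tent raising (finishes hour 4). The latest of these is hour 12, so sound setup runs hour 12 to 12 + 4 = hour 16.
All tasks are finished once the last one completes. Finish times: Venue unlock at 10, Tent raising at 4, Table placement at 11, Sound setup at 16. The latest is hour 16.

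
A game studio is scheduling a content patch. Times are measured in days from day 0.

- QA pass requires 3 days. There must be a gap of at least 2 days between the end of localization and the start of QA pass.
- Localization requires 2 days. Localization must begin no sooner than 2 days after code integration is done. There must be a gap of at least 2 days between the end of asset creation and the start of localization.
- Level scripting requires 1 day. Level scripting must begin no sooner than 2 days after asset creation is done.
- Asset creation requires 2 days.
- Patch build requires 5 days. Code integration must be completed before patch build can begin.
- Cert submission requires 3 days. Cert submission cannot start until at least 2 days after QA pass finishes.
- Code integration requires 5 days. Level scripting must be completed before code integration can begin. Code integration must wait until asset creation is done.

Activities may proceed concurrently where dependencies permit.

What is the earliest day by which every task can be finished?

24

Asset creation can start immediately at day 0; it finishes at day 2.
After asset creation (finishes day 2, plus 2-day gap → day 4), level scripting can start at day 4 and finishes at day 5.
Code integration has to wait for level scripting (finishes day 5); asset creation (finishes day 2). The latest of these is day 5, so code integration runs day 5 to 5 + 5 = day 10.
Patch build waits on code integration (finishes day 10), so it starts at day 10 and finishes at 10 + 5 = day 15.
Localization cannot start until code integration (finishes day 10, plus 2-day gap → day 12); asset creation (finishes day 2, plus 2-day gap → day 4). The controlling bound is day 12, so localization finishes at 12 + 2 = day 14.
QA pass cannot begin until localization (finishes day 14, plus 2-day gap → day 16). It runs from day 16 to 16 + 3 = day 19.
Cert submission waits on QA pass (finishes day 19, plus 2-day gap → day 21), so it starts at day 21 and finishes at 21 + 3 = day 24.
All tasks are finished once the last one completes. Finish times: Asset creation at 2, Level scripting at 5, Code integration at 10, Localization at 14, QA pass at 19, Cert submission at 24, Patch build at 15. The latest is day 24.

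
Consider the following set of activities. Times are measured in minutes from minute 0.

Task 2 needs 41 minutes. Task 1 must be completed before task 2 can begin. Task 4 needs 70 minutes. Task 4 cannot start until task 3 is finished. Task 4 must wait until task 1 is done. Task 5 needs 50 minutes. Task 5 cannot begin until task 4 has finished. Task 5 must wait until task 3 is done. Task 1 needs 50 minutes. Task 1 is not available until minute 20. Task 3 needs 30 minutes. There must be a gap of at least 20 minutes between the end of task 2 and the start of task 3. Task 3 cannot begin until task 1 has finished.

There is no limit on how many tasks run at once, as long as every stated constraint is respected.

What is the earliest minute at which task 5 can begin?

Task 1 cannot begin until its own release at minute 20. It runs from minute 20 to 20 + 50 = minute 70.
After task 1 (finishes minute 70), task 2 can start at minute 70 and finishes at minute 111.
Task 3 has to wait for task 2 (finishes minute 111, plus 20-minute gap → minute 131); task 1 (finishes minute 70). The latest of these is minute 131, so task 3 runs minute 131 to 131 + 30 = minute 161.
Task 4 cannot start until task 3 (finishes minute 161); task 1 (finishes minute 70). The controlling bound is minute 161, so task 4 finishes at 161 + 70 = minute 231.
Task 5 waits on task 4 (finishes minute 231); task 3 (finishes minute 161). The latest of these is minute 231, which is the earliest task 5 can start.

231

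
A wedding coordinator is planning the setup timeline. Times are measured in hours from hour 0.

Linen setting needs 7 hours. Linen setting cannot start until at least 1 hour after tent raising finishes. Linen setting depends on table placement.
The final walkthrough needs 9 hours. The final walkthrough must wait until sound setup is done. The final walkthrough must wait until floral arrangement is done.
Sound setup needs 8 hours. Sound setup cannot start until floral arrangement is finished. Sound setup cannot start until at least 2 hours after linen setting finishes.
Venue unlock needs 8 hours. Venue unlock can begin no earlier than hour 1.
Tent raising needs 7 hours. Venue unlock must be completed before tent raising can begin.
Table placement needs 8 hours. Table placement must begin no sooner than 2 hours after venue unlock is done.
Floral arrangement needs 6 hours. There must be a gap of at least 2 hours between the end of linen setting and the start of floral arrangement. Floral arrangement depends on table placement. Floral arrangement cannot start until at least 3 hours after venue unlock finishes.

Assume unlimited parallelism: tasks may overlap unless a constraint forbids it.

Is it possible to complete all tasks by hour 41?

Venue unlock cannot begin until its own release at hour 1. It runs from hour 1 to 1 + 8 = hour 9.
Table placement cannot begin until venue unlock (finishes hour 9, plus 2-hour gap → hour 11). It runs from hour 11 to 11 + 8 = hour 19.
Tent raising cannot begin until venue unlock (finishes hour 9). It runs from hour 9 to 9 + 7 = hour 16.
Linen setting has to wait for tent raising (finishes hour 16, plus 1-hour gap → hour 17); table placement (finishes hour 19). The latest of these is hour 19, so linen setting runs hour 19 to 19 + 7 = hour 26.
Floral arrangement needs all of linen setting (finishes hour 26, plus 2-hour gap → hour 28); table placement (finishes hour 19); venue unlock (finishes hour 9, plus 3-hour gap → hour 12). That puts its earliest start at hour 28; it finishes at 28 + 6 = hour 34.
For sound setup: floral arrangement (finishes hour 34); linen setting (finishes hour 26, plus 2-hour gap → hour 28). Taking the maximum gives a start of hour 34, and it finishes at 34 + 8 = hour 42.
The final walkthrough needs all of sound setup (finishes hour 42); floral arrangement (finishes hour 34). That puts its earliest start at hour 42; it finishes at 42 + 9 = hour 51.
The earliest everything can be done is hour 51, which is after the deadline of 41, so it is not possible.

No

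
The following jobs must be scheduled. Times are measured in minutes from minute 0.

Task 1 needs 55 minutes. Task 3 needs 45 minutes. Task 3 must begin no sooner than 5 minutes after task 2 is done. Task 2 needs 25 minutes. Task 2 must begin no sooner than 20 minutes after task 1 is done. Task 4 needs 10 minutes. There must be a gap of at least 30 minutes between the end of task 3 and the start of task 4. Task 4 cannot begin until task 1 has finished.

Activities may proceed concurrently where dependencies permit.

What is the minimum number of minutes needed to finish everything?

Nothing blocks task 1, so it runs from minute 0 to minute 55.
Task 2 cannot begin until task 1 (finishes minute 55, plus 20-minute gap → minute 75). It runs from minute 75 to 75 + 25 = minute 100.
After task 2 (finishes minute 100, plus 5-minute gap → minute 105), task 3 can start at minute 105 and finishes at minute 150.
Task 4 has to wait for task 3 (finishes minute 150, plus 30-minute gap → minute 180); task 1 (finishes minute 55). The latest of these is minute 180, so task 4 runs minute 180 to 180 + 10 = minute 190.
All tasks are finished once the last one completes. Finish times: Task 1 at 55, Task 2 at 100, Task 3 at 150, Task 4 at 190. The latest is minute 190.

190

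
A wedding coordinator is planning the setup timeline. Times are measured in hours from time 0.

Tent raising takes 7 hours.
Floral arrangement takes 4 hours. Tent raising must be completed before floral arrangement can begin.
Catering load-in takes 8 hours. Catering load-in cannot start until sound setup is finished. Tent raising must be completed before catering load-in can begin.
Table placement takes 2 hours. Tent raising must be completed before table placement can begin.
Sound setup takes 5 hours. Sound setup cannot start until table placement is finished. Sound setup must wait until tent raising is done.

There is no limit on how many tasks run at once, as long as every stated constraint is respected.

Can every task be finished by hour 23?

Yes

Tent raising has no prerequisites, so it starts at hour 0 and finishes at hour 7.
After tent raising (finishes hour 7), floral arrangement can start at hour 7 and finishes at hour 11.
After tent raising (finishes hour 7), table placement can start at hour 7 and finishes at hour 9.
For sound setup: table placement (finishes hour 9); tent raising (finishes hour 7). Taking the maximum gives a start of hour 9, and it finishes at 9 + 5 = hour 14.
Catering load-in cannot start until sound setup (finishes hour 14); tent raising (finishes hour 7). The controlling bound is hour 14, so catering load-in finishes at 14 + 8 = hour 22.
Every task is finished by hour 22, which is no later than the deadline of 23, so the schedule is feasible.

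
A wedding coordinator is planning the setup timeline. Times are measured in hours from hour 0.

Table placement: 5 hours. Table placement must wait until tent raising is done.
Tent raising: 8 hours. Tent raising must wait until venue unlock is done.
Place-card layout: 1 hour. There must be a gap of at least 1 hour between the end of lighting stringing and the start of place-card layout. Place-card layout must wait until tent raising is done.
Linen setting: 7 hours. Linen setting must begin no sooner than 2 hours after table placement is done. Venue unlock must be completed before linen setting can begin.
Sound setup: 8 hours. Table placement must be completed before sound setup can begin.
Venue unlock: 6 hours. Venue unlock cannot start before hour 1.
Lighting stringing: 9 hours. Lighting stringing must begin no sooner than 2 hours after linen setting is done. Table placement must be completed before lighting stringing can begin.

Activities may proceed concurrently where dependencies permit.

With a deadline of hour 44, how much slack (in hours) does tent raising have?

2

After its own release at hour 1, venue unlock can start at hour 1 and finishes at hour 7.
After venue unlock (finishes hour 7), tent raising can start at hour 7 and finishes at hour 15.

Working backward from the deadline:
Place-card layout has no dependents, so it just needs to finish by hour 44. Starting by 44 − 1 = hour 43 achieves that.
Lighting stringing has to be done before place-card layout (must start by hour 43, minus 1-hour gap → hour 42). That means finishing by hour 42, i.e. starting by 42 − 9 = hour 33.
Linen setting has to be done before lighting stringing (must start by hour 33, minus 2-hour gap → hour 31). That means finishing by hour 31, i.e. starting by 31 − 7 = hour 24.
Sound setup must finish by hour 44; it takes 8 hours, so it must start by 44 − 8 = hour 36.
Table placement feeds linen setting (must start by hour 24, minus 2-hour gap → hour 22); lighting stringing (must start by hour 33); sound setup (must start by hour 36). Taking the minimum, table placement must finish by hour 22 and start by 22 − 5 = hour 17.
Tent raising feeds table placement (must start by hour 17); place-card layout (must start by hour 43). Taking the minimum, tent raising must finish by hour 17 and start by 17 − 8 = hour 9.
So tent raising can start as early as hour 7 and as late as hour 9, giving 9 − 7 = 2 hours of slack.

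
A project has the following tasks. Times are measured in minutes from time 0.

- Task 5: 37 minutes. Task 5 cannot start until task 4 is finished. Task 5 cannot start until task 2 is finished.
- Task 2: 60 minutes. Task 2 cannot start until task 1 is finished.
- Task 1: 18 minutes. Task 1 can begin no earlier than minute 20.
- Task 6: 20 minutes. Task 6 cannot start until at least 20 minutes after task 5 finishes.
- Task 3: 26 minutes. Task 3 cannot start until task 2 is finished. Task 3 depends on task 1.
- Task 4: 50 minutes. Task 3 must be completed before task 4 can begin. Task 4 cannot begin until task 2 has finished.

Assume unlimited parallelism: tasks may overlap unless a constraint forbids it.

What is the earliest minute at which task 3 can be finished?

Task 1 cannot begin until its own release at minute 20. It runs from minute 20 to 20 + 18 = minute 38.
Task 2 waits on task 1 (finishes minute 38), so it starts at minute 38 and finishes at 38 + 60 = minute 98.
For task 3: task 2 (finishes minute 98); task 1 (finishes minute 38). Taking the maximum gives a start of minute 98, and it finishes at 98 + 26 = minute 124.

124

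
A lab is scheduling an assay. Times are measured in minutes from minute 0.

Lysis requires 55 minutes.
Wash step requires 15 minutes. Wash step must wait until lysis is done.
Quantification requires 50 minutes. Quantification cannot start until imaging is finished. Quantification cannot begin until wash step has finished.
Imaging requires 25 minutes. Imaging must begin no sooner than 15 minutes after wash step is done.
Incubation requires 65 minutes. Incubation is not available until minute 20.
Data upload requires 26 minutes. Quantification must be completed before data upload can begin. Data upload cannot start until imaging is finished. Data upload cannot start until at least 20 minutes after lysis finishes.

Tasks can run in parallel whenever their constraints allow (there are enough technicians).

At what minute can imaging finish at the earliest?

110

Lysis can start immediately at minute 0; it finishes at minute 55.
After lysis (finishes minute 55), wash step can start at minute 55 and finishes at minute 70.
After wash step (finishes minute 70, plus 15-minute gap → minute 85), imaging can start at minute 85 and finishes at minute 110.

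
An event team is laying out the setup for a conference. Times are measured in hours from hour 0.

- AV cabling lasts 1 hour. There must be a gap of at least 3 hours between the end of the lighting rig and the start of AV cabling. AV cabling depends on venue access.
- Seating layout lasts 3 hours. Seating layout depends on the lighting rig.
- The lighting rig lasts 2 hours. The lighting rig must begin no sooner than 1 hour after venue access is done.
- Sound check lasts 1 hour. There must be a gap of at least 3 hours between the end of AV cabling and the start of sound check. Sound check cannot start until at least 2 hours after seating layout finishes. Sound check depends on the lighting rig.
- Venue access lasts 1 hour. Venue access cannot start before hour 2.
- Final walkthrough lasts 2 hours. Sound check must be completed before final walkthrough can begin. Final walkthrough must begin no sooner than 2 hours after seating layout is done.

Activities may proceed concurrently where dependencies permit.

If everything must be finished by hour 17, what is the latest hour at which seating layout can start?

9

To finish by hour 17, final walkthrough (duration 2) must start no later than hour 15.
Sound check must finish before final walkthrough (must start by hour 15). With a 1-hour duration, sound check must start by 15 − 1 = hour 14.
Seating layout has several dependents: sound check (must start by hour 14, minus 2-hour gap → hour 12); final walkthrough (must start by hour 15, minus 2-hour gap → hour 13). The earliest of those limits is hour 12, so seating layout must start by 12 − 3 = hour 9.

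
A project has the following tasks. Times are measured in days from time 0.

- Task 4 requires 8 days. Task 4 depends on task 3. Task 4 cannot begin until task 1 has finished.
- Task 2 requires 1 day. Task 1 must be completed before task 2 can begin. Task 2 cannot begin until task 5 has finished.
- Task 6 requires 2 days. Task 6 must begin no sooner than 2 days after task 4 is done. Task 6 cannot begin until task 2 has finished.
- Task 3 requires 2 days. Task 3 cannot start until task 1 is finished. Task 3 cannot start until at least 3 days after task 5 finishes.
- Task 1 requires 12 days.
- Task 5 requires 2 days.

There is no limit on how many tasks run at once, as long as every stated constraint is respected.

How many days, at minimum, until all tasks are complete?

Task 5 has no prerequisites, so it starts at day 0 and finishes at day 2.
Task 1 can start immediately at day 0; it finishes at day 12.
Task 3 cannot start until task 1 (finishes day 12); task 5 (finishes day 2, plus 3-day gap → day 5). The controlling bound is day 12, so task 3 finishes at 12 + 2 = day 14.
For task 4: task 3 (finishes day 14); task 1 (finishes day 12). Taking the maximum gives a start of day 14, and it finishes at 14 + 8 = day 22.
Task 2 has to wait for task 1 (finishes day 12); task 5 (finishes day 2). The latest of these is day 12, so task 2 runs day 12 to 12 + 1 = day 13.
Task 6 has to wait for task 4 (finishes day 22, plus 2-day gap → day 24); task 2 (finishes day 13). The latest of these is day 24, so task 6 runs day 24 to 24 + 2 = day 26.
All tasks are finished once the last one completes. Finish times: Task 1 at 12, Task 2 at 13, Task 3 at 14, Task 4 at 22, Task 5 at 2, Task 6 at 26. The latest is day 26.

26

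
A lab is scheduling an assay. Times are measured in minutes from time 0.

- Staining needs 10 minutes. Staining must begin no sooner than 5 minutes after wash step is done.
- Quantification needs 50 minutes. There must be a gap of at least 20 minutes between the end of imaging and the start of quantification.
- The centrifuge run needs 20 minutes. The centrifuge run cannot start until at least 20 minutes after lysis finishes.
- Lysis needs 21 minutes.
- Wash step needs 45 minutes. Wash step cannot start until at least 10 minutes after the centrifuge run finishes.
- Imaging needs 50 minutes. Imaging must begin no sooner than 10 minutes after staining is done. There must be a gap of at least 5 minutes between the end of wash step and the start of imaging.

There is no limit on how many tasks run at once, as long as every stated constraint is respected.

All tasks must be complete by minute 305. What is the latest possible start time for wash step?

Quantification has no dependents, so it just needs to finish by minute 305. Starting by 305 − 50 = minute 255 achieves that.
Imaging feeds into quantification (must start by minute 255, minus 20-minute gap → minute 235); so imaging must finish by minute 235 and therefore start by minute 185.
Staining has to be done before imaging (must start by minute 185, minus 10-minute gap → minute 175). That means finishing by minute 175, i.e. starting by 175 − 10 = minute 165.
Wash step must finish in time for staining (must start by minute 165, minus 5-minute gap → minute 160); imaging (must start by minute 185, minus 5-minute gap → minute 180). The tightest is minute 160, so wash step must start by 160 − 45 = minute 115.

115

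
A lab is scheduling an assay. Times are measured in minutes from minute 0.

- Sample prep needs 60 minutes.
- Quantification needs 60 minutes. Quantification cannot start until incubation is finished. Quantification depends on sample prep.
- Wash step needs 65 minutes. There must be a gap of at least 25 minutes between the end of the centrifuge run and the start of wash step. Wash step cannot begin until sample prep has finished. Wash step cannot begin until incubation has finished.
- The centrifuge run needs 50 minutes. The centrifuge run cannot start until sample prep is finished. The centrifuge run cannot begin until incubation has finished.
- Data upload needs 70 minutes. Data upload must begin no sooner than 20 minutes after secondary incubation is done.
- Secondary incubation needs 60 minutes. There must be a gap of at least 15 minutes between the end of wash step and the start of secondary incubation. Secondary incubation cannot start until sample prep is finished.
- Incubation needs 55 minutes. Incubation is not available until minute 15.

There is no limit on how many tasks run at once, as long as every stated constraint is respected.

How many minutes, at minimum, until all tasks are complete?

Incubation cannot begin until its own release at minute 15. It runs from minute 15 to 15 + 55 = minute 70.
Sample prep has no prerequisites, so it starts at minute 0 and finishes at minute 60.
Quantification cannot start until incubation (finishes minute 70); sample prep (finishes minute 60). The controlling bound is minute 70, so quantification finishes at 70 + 60 = minute 130.
The centrifuge run has to wait for sample prep (finishes minute 60); incubation (finishes minute 70). The latest of these is minute 70, so the centrifuge run runs minute 70 to 70 + 50 = minute 120.
Wash step needs all of the centrifuge run (finishes minute 120, plus 25-minute gap → minute 145); sample prep (finishes minute 60); incubation (finishes minute 70). That puts its earliest start at minute 145; it finishes at 145 + 65 = minute 210.
Secondary incubation cannot start until wash step (finishes minute 210, plus 15-minute gap → minute 225); sample prep (finishes minute 60). The controlling bound is minute 225, so secondary incubation finishes at 225 + 60 = minute 285.
Data upload waits on secondary incubation (finishes minute 285, plus 20-minute gap → minute 305), so it starts at minute 305 and finishes at 305 + 70 = minute 375.
All tasks are finished once the last one completes. Finish times: Sample prep at 60, Incubation at 70, The centrifuge run at 120, Wash step at 210, Secondary incubation at 285, Quantification at 130, Data upload at 375. The latest is minute 375.

375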